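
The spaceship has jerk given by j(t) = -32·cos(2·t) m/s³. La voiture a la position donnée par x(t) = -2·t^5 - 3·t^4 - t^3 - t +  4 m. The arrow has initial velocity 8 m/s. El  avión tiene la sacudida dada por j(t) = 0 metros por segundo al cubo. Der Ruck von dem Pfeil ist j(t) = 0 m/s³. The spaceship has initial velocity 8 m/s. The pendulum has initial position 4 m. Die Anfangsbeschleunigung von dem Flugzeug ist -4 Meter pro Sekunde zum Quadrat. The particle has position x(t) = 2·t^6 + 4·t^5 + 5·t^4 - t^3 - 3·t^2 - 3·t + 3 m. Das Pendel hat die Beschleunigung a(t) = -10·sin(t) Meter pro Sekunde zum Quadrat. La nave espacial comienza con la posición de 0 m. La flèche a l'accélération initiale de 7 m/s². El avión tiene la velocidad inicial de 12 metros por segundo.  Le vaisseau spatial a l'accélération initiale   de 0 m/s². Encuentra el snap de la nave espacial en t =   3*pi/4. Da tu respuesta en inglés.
To solve this, we need to take 1 derivative of our jerk equation j(t) = -32·cos(2·t). The derivative of jerk gives snap: s(t) = 64·sin(2·t). From the given snap equation s(t) = 64·sin(2·t), we substitute t = 3*pi/4 to get s = -64.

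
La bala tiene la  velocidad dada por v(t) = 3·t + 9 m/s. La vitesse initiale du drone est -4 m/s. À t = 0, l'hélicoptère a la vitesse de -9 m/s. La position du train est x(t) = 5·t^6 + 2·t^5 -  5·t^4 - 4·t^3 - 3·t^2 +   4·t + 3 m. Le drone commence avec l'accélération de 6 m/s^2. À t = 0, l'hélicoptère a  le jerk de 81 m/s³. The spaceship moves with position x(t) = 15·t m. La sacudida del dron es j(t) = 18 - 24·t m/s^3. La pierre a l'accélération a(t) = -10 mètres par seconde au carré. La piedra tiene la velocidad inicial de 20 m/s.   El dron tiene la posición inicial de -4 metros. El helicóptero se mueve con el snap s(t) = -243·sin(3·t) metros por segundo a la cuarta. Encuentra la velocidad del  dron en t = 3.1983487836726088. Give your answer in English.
To find the answer, we compute 2 antiderivatives of j(t) = 18 - 24·t. Integrating jerk and using the initial condition a(0) = 6, we get a(t) = -12·t^2 + 18·t + 6. Finding the antiderivative of a(t) and using v(0) = -4: v(t) = -4·t^3 + 9·t^2 + 6·t - 4. We have velocity v(t) = -4·t^3 + 9·t^2 + 6·t - 4. Substituting t = 3.1983487836726088: v(3.1983487836726088) = -23.6141960376556.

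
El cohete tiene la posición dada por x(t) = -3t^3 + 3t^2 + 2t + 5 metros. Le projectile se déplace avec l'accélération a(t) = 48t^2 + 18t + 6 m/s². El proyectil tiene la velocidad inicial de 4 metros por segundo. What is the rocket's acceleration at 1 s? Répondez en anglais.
We must differentiate our position equation x(t) = -3·t^3 + 3·t^2 + 2·t + 5 2 times. The derivative of position gives velocity: v(t) = -9·t^2 + 6·t + 2. Taking d/dt of v(t), we find a(t) = 6 - 18·t. From the given acceleration equation a(t) = 6 - 18·t, we substitute t = 1 to get a = -12.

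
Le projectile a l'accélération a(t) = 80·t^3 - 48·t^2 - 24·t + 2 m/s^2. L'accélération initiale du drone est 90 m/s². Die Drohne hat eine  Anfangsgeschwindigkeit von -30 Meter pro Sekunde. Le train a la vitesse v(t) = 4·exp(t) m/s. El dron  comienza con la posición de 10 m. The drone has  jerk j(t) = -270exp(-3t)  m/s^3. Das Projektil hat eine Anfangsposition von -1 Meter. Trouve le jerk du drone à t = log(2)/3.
En utilisant j(t) = -270·exp(-3·t) et en substituant t = log(2)/3, nous trouvons j = -135.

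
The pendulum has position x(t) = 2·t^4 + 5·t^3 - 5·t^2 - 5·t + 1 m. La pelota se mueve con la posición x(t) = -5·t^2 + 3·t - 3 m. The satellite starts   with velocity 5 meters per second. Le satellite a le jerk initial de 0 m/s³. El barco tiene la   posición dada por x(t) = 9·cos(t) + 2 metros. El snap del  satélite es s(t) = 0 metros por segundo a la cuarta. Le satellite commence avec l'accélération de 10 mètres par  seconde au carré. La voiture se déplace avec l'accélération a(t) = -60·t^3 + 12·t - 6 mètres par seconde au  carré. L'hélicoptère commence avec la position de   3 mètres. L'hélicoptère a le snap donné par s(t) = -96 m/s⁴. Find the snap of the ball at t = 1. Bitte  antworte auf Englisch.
Starting from position x(t) = -5·t^2 + 3·t - 3, we take 4 derivatives. Taking d/dt of x(t), we find v(t) = 3 - 10·t. Differentiating velocity, we get acceleration: a(t) = -10. The derivative of acceleration gives jerk: j(t) = 0. The derivative of jerk gives snap: s(t) = 0. From the given snap equation s(t) = 0, we substitute t = 1 to get s = 0.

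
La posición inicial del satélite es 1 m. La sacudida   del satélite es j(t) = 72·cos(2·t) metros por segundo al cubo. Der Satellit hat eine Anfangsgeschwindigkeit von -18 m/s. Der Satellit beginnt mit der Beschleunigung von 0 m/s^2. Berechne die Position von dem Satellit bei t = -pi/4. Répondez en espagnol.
Para resolver esto, necesitamos tomar 3 antiderivadas de nuestra ecuación de la sacudida j(t) = 72·cos(2·t). La antiderivada de la sacudida es la aceleración. Usando a(0) = 0, obtenemos a(t) = 36·sin(2·t). La antiderivada de la aceleración es la velocidad. Usando v(0) = -18, obtenemos v(t) = -18·cos(2·t). La integral de la velocidad, con x(0) = 1, da la posición: x(t) = 1 - 9·sin(2·t). De la ecuación de la posición x(t) = 1 - 9·sin(2·t), sustituimos t = -pi/4 para obtener x = 10.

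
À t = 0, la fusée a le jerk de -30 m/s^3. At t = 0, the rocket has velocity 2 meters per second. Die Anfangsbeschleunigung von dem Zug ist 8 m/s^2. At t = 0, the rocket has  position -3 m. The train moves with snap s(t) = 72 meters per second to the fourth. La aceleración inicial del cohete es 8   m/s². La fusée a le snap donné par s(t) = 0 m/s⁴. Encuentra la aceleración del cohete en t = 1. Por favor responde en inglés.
Starting from snap s(t) = 0, we take 2 integrals. The antiderivative of snap is jerk. Using j(0) = -30, we get j(t) = -30. Taking ∫j(t)dt and applying a(0) = 8, we find a(t) = 8 - 30·t. We have acceleration a(t) = 8 - 30·t. Substituting t = 1: a(1) = -22.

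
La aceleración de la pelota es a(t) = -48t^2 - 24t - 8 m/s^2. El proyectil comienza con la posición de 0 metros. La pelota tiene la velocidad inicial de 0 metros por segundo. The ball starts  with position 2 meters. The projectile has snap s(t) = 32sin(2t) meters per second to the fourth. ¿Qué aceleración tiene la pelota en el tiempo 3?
Usando a(t) = -48·t^2 - 24·t - 8 y sustituyendo t = 3, encontramos a = -512.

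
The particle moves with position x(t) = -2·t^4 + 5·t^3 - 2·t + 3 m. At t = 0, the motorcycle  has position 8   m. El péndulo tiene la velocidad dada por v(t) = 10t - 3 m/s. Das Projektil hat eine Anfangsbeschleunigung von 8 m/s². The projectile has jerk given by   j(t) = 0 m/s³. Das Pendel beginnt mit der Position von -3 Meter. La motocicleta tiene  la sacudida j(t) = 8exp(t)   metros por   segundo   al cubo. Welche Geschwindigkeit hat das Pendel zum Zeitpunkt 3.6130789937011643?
Mit v(t) = 10·t - 3 und Einsetzen von t = 3.6130789937011643, finden wir v = 33.1307899370116.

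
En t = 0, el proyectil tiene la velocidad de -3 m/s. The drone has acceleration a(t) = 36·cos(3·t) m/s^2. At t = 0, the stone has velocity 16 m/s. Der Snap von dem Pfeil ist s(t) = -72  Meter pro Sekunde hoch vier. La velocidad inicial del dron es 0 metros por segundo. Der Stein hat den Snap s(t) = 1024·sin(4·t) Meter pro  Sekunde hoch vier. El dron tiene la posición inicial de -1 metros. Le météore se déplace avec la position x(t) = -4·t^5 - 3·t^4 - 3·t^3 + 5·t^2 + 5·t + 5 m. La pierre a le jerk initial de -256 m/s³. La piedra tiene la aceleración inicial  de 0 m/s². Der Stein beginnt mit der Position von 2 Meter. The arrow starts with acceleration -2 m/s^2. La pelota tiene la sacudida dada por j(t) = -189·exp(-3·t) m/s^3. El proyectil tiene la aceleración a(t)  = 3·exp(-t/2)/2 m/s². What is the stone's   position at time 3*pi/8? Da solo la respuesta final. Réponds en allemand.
Die Position bei t = 3*pi/8 ist x = -2.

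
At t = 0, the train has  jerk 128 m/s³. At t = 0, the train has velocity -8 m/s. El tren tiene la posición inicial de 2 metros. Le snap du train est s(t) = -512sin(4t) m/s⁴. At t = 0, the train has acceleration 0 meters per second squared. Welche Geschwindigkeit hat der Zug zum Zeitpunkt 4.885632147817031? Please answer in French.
Pour résoudre ceci, nous devons prendre 3 primitives de notre équation du snap s(t) = -512·sin(4·t). En prenant ∫s(t)dt et en appliquant j(0) = 128, nous trouvons j(t) = 128·cos(4·t). La primitive du jerk, avec a(0) = 0, donne l'accélération: a(t) = 32·sin(4·t). L'intégrale de l'accélération est la vitesse. En utilisant v(0) = -8, nous obtenons v(t) = -8·cos(4·t). En utilisant v(t) = -8·cos(4·t) et en substituant t = 4.885632147817031, nous trouvons v = -6.15480316250586.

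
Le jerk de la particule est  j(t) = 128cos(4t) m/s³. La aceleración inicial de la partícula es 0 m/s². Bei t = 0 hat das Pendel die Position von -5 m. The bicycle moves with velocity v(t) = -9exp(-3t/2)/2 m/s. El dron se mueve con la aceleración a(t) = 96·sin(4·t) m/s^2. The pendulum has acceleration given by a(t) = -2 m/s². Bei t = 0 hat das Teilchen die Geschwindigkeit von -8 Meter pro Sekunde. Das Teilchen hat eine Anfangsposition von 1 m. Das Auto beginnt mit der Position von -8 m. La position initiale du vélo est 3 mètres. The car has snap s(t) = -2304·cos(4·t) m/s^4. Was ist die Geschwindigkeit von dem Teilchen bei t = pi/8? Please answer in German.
Wir müssen unsere Gleichung für den Ruck j(t) = 128·cos(4·t) 2-mal integrieren. Durch Integration von dem Ruck und Verwendung der Anfangsbedingung a(0) = 0, erhalten wir a(t) = 32·sin(4·t). Durch Integration von der Beschleunigung und Verwendung der Anfangsbedingung v(0) = -8, erhalten wir v(t) = -8·cos(4·t). Wir haben die Geschwindigkeit v(t) = -8·cos(4·t). Durch Einsetzen von t = pi/8: v(pi/8) = 0.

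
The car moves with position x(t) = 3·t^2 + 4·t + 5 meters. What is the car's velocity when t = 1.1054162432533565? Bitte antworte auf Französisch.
Nous devons dériver notre équation de la position x(t) = 3·t^2 + 4·t + 5 1 fois. En dérivant la position, nous obtenons la vitesse: v(t) = 6·t + 4. En utilisant v(t) = 6·t + 4 et en substituant t = 1.1054162432533565, nous trouvons v = 10.6324974595201.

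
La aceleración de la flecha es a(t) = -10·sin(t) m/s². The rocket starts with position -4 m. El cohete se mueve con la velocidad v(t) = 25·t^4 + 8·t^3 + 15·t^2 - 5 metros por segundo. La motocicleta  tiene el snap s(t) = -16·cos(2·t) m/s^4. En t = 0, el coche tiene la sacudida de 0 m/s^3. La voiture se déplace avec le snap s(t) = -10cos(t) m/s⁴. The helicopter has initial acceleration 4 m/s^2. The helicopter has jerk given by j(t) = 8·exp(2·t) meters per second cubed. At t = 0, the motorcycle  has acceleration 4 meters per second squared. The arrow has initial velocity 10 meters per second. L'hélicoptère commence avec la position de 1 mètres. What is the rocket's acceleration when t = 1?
We must differentiate our velocity equation v(t) = 25·t^4 + 8·t^3 + 15·t^2 - 5 1 time. Taking d/dt of v(t), we find a(t) = 100·t^3 + 24·t^2 + 30·t. From the given acceleration equation a(t) = 100·t^3 + 24·t^2 + 30·t, we substitute t = 1 to get a = 154.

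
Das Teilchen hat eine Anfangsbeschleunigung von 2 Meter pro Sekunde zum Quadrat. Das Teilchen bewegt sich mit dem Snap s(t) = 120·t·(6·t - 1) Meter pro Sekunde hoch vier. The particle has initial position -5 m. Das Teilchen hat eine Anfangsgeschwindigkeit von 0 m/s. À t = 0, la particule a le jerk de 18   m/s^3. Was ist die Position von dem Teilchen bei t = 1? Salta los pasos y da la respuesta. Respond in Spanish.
La posición en t = 1 es x = 0.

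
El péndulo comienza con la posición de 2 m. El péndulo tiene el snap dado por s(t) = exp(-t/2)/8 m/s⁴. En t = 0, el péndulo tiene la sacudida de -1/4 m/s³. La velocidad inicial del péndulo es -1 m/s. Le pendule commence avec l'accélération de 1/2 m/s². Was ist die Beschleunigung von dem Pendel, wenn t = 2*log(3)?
Wir müssen unsere Gleichung für den Snap s(t) = exp(-t/2)/8 2-mal integrieren. Mit ∫s(t)dt und Anwendung von j(0) = -1/4, finden wir j(t) = -exp(-t/2)/4. Die Stammfunktion von dem Ruck, mit a(0) = 1/2, ergibt die Beschleunigung: a(t) = exp(-t/2)/2. Mit a(t) = exp(-t/2)/2 und Einsetzen von t = 2*log(3), finden wir a = 1/6.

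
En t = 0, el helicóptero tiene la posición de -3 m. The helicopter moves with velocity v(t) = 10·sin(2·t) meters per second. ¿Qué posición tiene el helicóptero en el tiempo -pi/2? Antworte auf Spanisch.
Para resolver esto, necesitamos tomar 1 integral de nuestra ecuación de la velocidad v(t) = 10·sin(2·t). Tomando ∫v(t)dt y aplicando x(0) = -3, encontramos x(t) = 2 - 5·cos(2·t). De la ecuación de la posición x(t) = 2 - 5·cos(2·t), sustituimos t = -pi/2 para obtener x = 7.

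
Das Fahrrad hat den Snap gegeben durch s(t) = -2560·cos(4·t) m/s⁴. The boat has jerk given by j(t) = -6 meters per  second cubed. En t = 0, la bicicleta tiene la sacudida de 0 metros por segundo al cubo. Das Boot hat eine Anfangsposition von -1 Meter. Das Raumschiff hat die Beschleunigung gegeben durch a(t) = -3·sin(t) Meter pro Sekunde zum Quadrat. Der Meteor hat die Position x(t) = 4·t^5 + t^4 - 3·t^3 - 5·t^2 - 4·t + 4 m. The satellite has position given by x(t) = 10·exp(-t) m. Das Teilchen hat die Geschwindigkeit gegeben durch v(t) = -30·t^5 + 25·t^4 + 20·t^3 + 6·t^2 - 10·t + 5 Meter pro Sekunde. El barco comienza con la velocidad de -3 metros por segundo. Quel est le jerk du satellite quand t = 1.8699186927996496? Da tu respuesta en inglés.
We must differentiate our position equation x(t) = 10·exp(-t) 3 times. Differentiating position, we get velocity: v(t) = -10·exp(-t). The derivative of velocity gives acceleration: a(t) = 10·exp(-t). Taking d/dt of a(t), we find j(t) = -10·exp(-t). From the given jerk equation j(t) = -10·exp(-t), we substitute t = 1.8699186927996496 to get j = -1.54136193688040.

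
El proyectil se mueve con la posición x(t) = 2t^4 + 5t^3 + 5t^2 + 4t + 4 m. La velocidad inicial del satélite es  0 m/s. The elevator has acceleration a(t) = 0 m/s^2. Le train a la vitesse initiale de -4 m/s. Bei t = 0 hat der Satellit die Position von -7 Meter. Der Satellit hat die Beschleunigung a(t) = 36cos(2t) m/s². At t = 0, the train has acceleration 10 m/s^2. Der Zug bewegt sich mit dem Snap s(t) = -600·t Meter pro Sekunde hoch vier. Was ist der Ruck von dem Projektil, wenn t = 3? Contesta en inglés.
To solve this, we need to take 3 derivatives of our position equation x(t) = 2·t^4 + 5·t^3 + 5·t^2 + 4·t + 4. Taking d/dt of x(t), we find v(t) = 8·t^3 + 15·t^2 + 10·t + 4. Taking d/dt of v(t), we find a(t) = 24·t^2 + 30·t + 10. The derivative of acceleration gives jerk: j(t) = 48·t + 30. From the given jerk equation j(t) = 48·t + 30, we substitute t = 3 to get j = 174.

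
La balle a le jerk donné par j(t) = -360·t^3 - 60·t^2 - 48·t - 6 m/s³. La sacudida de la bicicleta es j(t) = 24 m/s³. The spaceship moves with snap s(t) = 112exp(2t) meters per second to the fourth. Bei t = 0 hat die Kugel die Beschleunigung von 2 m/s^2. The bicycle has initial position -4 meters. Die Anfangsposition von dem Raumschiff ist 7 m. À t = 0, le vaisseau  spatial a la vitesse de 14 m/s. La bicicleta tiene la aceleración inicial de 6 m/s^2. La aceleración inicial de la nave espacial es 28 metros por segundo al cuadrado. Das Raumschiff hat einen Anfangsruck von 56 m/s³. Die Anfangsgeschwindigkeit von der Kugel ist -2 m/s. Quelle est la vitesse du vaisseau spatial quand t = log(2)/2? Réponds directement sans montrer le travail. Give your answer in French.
La vitesse à t = log(2)/2 est v = 28.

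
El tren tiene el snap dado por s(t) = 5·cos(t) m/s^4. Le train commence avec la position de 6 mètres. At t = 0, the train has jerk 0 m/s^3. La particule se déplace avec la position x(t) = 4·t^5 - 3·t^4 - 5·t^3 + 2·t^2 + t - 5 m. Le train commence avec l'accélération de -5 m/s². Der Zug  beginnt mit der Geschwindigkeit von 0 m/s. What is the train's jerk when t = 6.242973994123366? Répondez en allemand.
Wir müssen unsere Gleichung für den Snap s(t) = 5·cos(t) 1-mal integrieren. Mit ∫s(t)dt und Anwendung von j(0) = 0, finden wir j(t) = 5·sin(t). Mit j(t) = 5·sin(t) und Einsetzen von t = 6.242973994123366, finden wir j = -0.201002386602756.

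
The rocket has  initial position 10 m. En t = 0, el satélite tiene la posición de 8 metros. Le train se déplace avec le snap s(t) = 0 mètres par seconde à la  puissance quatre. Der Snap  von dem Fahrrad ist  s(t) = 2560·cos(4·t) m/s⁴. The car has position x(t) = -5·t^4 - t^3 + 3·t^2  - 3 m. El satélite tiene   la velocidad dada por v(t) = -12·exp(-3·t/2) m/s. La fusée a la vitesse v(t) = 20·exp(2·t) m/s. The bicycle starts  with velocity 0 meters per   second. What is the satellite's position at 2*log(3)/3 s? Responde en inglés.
To find the answer, we compute 1 integral of v(t) = -12·exp(-3·t/2). Finding the antiderivative of v(t) and using x(0) = 8: x(t) = 8·exp(-3·t/2). We have position x(t) = 8·exp(-3·t/2). Substituting t = 2*log(3)/3: x(2*log(3)/3) = 8/3.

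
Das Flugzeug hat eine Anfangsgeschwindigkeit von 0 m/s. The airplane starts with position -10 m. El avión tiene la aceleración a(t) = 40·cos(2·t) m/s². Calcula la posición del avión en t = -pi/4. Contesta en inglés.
We need to integrate our acceleration equation a(t) = 40·cos(2·t) 2 times. Taking ∫a(t)dt and applying v(0) = 0, we find v(t) = 20·sin(2·t). The integral of velocity is position. Using x(0) = -10, we get x(t) = -10·cos(2·t). Using x(t) = -10·cos(2·t) and substituting t = -pi/4, we find x = 0.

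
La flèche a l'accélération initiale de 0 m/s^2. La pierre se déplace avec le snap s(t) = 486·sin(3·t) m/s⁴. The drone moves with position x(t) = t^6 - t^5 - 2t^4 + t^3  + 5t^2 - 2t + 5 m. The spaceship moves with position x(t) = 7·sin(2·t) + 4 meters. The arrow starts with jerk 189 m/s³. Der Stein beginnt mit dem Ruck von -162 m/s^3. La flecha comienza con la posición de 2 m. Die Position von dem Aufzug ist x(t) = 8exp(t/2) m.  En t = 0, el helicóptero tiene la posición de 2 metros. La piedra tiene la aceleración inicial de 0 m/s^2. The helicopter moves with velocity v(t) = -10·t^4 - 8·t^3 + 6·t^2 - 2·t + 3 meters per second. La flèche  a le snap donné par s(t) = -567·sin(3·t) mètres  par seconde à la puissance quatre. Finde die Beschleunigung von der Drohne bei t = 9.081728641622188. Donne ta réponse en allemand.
Ausgehend von der Position x(t) = t^6 - t^5 - 2·t^4 + t^3 + 5·t^2 - 2·t + 5, nehmen wir 2 Ableitungen. Die Ableitung von der Position ergibt die Geschwindigkeit: v(t) = 6·t^5 - 5·t^4 - 8·t^3 + 3·t^2 + 10·t - 2. Die Ableitung von der Geschwindigkeit ergibt die Beschleunigung: a(t) = 30·t^4 - 20·t^3 - 24·t^2 + 6·t + 10. Wir haben die Beschleunigung a(t) = 30·t^4 - 20·t^3 - 24·t^2 + 6·t + 10. Durch Einsetzen von t = 9.081728641622188: a(9.081728641622188) = 187181.804840176.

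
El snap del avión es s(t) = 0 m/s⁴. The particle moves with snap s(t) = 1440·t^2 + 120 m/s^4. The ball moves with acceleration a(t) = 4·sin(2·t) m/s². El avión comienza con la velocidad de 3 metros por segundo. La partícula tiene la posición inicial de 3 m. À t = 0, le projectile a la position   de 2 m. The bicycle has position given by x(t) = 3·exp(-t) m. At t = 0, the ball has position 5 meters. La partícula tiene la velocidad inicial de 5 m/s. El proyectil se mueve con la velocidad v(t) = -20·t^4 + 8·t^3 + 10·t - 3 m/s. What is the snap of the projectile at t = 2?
To solve this, we need to take 3 derivatives of our velocity equation v(t) = -20·t^4 + 8·t^3 + 10·t - 3. The derivative of velocity gives acceleration: a(t) = -80·t^3 + 24·t^2 + 10. Differentiating acceleration, we get jerk: j(t) = -240·t^2 + 48·t. The derivative of jerk gives snap: s(t) = 48 - 480·t. Using s(t) = 48 - 480·t and substituting t = 2, we find s = -912.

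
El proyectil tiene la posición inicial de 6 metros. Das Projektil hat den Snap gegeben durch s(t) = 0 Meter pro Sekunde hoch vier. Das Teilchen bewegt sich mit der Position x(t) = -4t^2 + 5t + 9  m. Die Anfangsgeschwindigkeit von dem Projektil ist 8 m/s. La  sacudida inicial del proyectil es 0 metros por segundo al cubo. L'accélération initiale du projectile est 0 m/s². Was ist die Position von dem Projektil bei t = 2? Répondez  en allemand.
Wir müssen unsere Gleichung für den Snap s(t) = 0 4-mal integrieren. Die Stammfunktion von dem Snap ist der Ruck. Mit j(0) = 0 erhalten wir j(t) = 0. Die Stammfunktion von dem Ruck, mit a(0) = 0, ergibt die Beschleunigung: a(t) = 0. Mit ∫a(t)dt und Anwendung von v(0) = 8, finden wir v(t) = 8. Durch Integration von der Geschwindigkeit und Verwendung der Anfangsbedingung x(0) = 6, erhalten wir x(t) = 8·t + 6. Wir haben die Position x(t) = 8·t + 6. Durch Einsetzen von t = 2: x(2) = 22.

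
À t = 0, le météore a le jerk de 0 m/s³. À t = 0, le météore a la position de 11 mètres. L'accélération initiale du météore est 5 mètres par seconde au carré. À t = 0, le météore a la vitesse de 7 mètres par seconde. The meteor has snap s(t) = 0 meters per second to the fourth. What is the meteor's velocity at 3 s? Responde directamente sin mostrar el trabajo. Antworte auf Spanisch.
La velocidad en t = 3 es v = 22.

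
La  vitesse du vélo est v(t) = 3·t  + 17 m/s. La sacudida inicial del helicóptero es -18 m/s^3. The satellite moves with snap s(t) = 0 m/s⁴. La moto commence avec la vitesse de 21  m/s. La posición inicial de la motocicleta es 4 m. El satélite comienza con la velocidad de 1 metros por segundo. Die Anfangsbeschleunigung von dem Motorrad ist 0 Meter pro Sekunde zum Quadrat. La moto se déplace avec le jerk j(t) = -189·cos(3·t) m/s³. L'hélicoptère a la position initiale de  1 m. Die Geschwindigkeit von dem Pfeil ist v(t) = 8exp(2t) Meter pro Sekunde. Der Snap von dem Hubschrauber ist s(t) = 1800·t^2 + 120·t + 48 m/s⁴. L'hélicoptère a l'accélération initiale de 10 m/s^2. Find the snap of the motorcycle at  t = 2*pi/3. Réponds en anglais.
Starting from jerk j(t) = -189·cos(3·t), we take 1 derivative. The derivative of jerk gives snap: s(t) = 567·sin(3·t). We have snap s(t) = 567·sin(3·t). Substituting t = 2*pi/3: s(2*pi/3) = 0.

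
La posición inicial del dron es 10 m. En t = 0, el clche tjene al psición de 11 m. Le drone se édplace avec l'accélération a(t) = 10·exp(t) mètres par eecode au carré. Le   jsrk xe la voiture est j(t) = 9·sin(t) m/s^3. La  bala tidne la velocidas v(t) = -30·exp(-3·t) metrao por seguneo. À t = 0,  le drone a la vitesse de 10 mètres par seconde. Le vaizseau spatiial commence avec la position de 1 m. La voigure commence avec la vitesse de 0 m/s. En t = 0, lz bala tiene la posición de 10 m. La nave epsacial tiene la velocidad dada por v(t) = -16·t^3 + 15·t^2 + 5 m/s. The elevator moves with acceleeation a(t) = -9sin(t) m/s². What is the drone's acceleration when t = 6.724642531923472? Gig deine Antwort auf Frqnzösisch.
En utilisant a(t) = 10·exp(t) et en substituant t = 6.724642531923472, nous trouvons a = 8326.74268869815.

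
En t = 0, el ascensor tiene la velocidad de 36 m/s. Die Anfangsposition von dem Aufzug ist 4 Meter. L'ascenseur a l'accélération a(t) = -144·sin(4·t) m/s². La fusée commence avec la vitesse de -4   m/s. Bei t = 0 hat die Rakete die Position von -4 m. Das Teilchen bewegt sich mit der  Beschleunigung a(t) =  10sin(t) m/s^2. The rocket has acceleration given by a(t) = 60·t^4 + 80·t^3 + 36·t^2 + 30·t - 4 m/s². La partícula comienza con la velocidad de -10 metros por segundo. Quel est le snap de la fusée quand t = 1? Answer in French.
En partant de l'accélération a(t) = 60·t^4 + 80·t^3 + 36·t^2 + 30·t - 4, nous prenons 2 dérivées. La dérivée de l'accélération donne le jerk: j(t) = 240·t^3 + 240·t^2 + 72·t + 30. La dérivée du jerk donne le snap: s(t) = 720·t^2 + 480·t + 72. De l'équation du snap s(t) = 720·t^2 + 480·t + 72, nous substituons t = 1 pour obtenir s = 1272.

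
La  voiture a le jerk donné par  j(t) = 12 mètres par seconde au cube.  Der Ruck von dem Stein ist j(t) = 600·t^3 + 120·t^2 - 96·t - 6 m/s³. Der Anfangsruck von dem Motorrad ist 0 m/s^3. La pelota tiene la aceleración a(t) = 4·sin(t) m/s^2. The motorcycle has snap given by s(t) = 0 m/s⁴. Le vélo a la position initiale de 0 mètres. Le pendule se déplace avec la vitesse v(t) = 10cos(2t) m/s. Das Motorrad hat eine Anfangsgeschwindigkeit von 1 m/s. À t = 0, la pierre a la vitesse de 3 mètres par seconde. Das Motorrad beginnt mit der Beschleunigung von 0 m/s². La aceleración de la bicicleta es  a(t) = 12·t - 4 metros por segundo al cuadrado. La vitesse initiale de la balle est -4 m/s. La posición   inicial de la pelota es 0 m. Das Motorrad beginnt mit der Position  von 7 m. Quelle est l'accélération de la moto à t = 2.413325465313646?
Pour résoudre ceci, nous devons prendre 2 primitives de notre équation du snap s(t) = 0. La primitive du snap, avec j(0) = 0, donne le jerk: j(t) = 0. En intégrant le jerk et en utilisant la condition initiale a(0) = 0, nous obtenons a(t) = 0. Nous avons l'accélération a(t) = 0. En substituant t = 2.413325465313646: a(2.413325465313646) = 0.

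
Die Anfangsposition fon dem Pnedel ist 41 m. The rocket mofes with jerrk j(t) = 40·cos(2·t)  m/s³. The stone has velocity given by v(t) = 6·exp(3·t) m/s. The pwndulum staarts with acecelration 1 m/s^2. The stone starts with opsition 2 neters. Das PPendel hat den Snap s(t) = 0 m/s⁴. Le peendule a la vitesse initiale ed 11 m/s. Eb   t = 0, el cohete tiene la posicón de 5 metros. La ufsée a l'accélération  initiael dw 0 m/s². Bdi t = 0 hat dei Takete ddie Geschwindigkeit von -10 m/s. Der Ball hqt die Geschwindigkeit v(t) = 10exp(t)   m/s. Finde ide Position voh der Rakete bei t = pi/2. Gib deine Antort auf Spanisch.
Debemos encontrar la integral de nuestra ecuación de la sacudida j(t) = 40·cos(2·t) 3 veces. La integral de la sacudida es la aceleración. Usando a(0) = 0, obtenemos a(t) = 20·sin(2·t). Integrando la aceleración y usando la condición inicial v(0) = -10, obtenemos v(t) = -10·cos(2·t). Tomando ∫v(t)dt y aplicando x(0) = 5, encontramos x(t) = 5 - 5·sin(2·t). Tenemos la posición x(t) = 5 - 5·sin(2·t). Sustituyendo t = pi/2: x(pi/2) = 5.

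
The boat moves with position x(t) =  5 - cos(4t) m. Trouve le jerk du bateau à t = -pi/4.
Pour résoudre ceci, nous devons prendre 3 dérivées de notre équation de la position x(t) = 5 - cos(4·t). En dérivant la position, nous obtenons la vitesse: v(t) = 4·sin(4·t). La dérivée de la vitesse donne l'accélération: a(t) = 16·cos(4·t). La dérivée de l'accélération donne le jerk: j(t) = -64·sin(4·t). En utilisant j(t) = -64·sin(4·t) et en substituant t = -pi/4, nous trouvons j = 0.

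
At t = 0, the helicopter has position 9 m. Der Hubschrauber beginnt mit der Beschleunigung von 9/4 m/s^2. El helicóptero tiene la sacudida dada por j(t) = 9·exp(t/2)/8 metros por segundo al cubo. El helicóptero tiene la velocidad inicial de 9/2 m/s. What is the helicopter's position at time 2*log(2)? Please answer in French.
En partant du jerk j(t) = 9·exp(t/2)/8, nous prenons 3 primitives. En intégrant le jerk et en utilisant la condition initiale a(0) = 9/4, nous obtenons a(t) = 9·exp(t/2)/4. L'intégrale de l'accélération, avec v(0) = 9/2, donne la vitesse: v(t) = 9·exp(t/2)/2. En prenant ∫v(t)dt et en appliquant x(0) = 9, nous trouvons x(t) = 9·exp(t/2). Nous avons la position x(t) = 9·exp(t/2). En substituant t = 2*log(2): x(2*log(2)) = 18.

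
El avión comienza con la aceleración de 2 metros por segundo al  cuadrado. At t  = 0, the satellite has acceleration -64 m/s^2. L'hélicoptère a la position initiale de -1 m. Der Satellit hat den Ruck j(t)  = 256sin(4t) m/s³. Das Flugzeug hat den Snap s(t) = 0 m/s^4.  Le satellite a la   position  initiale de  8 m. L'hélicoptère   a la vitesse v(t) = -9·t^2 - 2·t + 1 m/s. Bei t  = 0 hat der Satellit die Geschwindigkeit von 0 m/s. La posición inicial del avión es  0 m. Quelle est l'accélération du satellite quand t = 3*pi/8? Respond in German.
Wir müssen unsere Gleichung für den Ruck j(t) = 256·sin(4·t) 1-mal integrieren. Mit ∫j(t)dt und Anwendung von a(0) = -64, finden wir a(t) = -64·cos(4·t). Mit a(t) = -64·cos(4·t) und Einsetzen von t = 3*pi/8, finden wir a = 0.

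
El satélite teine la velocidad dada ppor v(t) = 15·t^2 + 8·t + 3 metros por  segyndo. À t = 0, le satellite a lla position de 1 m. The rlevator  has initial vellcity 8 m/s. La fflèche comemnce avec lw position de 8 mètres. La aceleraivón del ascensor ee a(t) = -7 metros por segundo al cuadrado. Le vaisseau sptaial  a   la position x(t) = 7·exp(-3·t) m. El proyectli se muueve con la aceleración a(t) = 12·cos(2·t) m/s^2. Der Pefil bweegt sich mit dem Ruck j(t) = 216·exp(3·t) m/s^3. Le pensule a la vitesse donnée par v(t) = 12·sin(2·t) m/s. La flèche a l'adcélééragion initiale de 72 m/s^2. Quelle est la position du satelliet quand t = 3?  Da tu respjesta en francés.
Nous devons trouver la primitive de notre équation de la vitesse v(t) = 15·t^2 + 8·t + 3 1 fois. La primitive de la vitesse est la position. En utilisant x(0) = 1, nous obtenons x(t) = 5·t^3 + 4·t^2 + 3·t + 1. En utilisant x(t) = 5·t^3 + 4·t^2 + 3·t + 1 et en substituant t = 3, nous trouvons x = 181.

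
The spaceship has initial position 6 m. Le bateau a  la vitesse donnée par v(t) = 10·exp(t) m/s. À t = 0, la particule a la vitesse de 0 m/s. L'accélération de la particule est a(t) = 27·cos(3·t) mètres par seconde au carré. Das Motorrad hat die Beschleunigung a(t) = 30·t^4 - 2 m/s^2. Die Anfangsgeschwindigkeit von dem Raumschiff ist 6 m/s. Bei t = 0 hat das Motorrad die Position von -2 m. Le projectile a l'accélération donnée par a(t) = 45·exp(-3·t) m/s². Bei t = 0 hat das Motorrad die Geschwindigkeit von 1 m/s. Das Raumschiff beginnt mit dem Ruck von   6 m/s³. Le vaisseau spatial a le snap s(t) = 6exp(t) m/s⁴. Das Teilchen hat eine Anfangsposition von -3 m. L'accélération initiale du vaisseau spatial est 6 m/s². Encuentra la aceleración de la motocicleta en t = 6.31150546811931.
Tenemos la aceleración a(t) = 30·t^4 - 2. Sustituyendo t = 6.31150546811931: a(6.31150546811931) = 47603.0588055340.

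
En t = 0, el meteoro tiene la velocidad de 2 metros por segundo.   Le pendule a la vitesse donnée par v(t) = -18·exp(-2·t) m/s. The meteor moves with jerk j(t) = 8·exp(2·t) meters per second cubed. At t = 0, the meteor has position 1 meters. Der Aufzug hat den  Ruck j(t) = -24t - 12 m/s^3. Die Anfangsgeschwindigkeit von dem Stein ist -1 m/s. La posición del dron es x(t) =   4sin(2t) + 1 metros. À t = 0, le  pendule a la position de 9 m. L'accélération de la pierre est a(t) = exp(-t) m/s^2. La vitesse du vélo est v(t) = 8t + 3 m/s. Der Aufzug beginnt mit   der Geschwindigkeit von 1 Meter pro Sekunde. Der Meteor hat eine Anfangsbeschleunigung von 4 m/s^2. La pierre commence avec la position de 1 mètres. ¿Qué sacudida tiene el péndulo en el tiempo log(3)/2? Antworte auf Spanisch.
Para resolver esto, necesitamos tomar 2 derivadas de nuestra ecuación de la velocidad v(t) = -18·exp(-2·t). Tomando d/dt de v(t), encontramos a(t) = 36·exp(-2·t). Derivando la aceleración, obtenemos la sacudida: j(t) = -72·exp(-2·t). De la ecuación de la sacudida j(t) = -72·exp(-2·t), sustituimos t = log(3)/2 para obtener j = -24.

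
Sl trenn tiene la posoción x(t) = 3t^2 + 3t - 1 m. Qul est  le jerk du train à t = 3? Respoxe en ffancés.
Pour résoudre ceci, nous devons prendre 3 dérivées de notre équation de la position x(t) = 3·t^2 + 3·t - 1. En prenant d/dt de x(t), nous trouvons v(t) = 6·t + 3. En prenant d/dt de v(t), nous trouvons a(t) = 6. En prenant d/dt de a(t), nous trouvons j(t) = 0. En utilisant j(t) = 0 et en substituant t = 3, nous trouvons j = 0.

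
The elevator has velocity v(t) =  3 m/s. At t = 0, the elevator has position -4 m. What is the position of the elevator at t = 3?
We need to integrate our velocity equation v(t) = 3 1 time. The antiderivative of velocity, with x(0) = -4, gives position: x(t) = 3·t - 4. From the given position equation x(t) = 3·t - 4, we substitute t = 3 to get x = 5.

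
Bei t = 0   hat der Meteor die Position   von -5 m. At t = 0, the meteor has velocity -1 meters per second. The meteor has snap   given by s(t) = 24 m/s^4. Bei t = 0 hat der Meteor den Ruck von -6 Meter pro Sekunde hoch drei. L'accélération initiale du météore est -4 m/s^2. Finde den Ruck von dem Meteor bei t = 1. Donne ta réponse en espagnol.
Debemos encontrar la integral de nuestra ecuación del snap s(t) = 24 1 vez. La integral del snap es la sacudida. Usando j(0) = -6, obtenemos j(t) = 24·t - 6. De la ecuación de la sacudida j(t) = 24·t - 6, sustituimos t = 1 para obtener j = 18.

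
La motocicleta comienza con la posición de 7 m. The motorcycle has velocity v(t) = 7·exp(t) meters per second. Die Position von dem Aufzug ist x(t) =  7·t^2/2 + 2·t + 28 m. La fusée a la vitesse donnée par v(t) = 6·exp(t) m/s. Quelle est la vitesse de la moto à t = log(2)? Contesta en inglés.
From the given velocity equation v(t) = 7·exp(t), we substitute t = log(2) to get v = 14.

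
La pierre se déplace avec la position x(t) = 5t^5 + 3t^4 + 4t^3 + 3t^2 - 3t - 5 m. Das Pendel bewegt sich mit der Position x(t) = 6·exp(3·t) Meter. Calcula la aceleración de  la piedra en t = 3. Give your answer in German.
Ausgehend von der Position x(t) = 5·t^5 + 3·t^4 + 4·t^3 + 3·t^2 - 3·t - 5, nehmen wir 2 Ableitungen. Die Ableitung von der Position ergibt die Geschwindigkeit: v(t) = 25·t^4 + 12·t^3 + 12·t^2 + 6·t - 3. Die Ableitung von der Geschwindigkeit ergibt die Beschleunigung: a(t) = 100·t^3 + 36·t^2 + 24·t + 6. Aus der Gleichung für die Beschleunigung a(t) = 100·t^3 + 36·t^2 + 24·t + 6, setzen wir t = 3 ein und erhalten a = 3102.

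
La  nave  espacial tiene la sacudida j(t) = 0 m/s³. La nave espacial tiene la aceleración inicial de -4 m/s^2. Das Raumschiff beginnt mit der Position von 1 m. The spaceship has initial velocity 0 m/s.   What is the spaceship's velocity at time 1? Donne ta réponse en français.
Nous devons intégrer notre équation du jerk j(t) = 0 2 fois. En intégrant le jerk et en utilisant la condition initiale a(0) = -4, nous obtenons a(t) = -4. L'intégrale de l'accélération est la vitesse. En utilisant v(0) = 0, nous obtenons v(t) = -4·t. En utilisant v(t) = -4·t et en substituant t = 1, nous trouvons v = -4.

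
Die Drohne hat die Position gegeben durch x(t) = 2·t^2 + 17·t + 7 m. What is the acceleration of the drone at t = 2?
We must differentiate our position equation x(t) = 2·t^2 + 17·t + 7 2 times. The derivative of position gives velocity: v(t) = 4·t + 17. Differentiating velocity, we get acceleration: a(t) = 4. We have acceleration a(t) = 4. Substituting t = 2: a(2) = 4.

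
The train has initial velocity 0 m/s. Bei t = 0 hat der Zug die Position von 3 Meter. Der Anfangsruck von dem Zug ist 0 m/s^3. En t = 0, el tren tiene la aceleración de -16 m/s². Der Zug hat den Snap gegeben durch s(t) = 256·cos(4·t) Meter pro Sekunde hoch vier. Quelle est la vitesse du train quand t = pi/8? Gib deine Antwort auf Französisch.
Nous devons intégrer notre équation du snap s(t) = 256·cos(4·t) 3 fois. En prenant ∫s(t)dt et en appliquant j(0) = 0, nous trouvons j(t) = 64·sin(4·t). En prenant ∫j(t)dt et en appliquant a(0) = -16, nous trouvons a(t) = -16·cos(4·t). La primitive de l'accélération, avec v(0) = 0, donne la vitesse: v(t) = -4·sin(4·t). De l'équation de la vitesse v(t) = -4·sin(4·t), nous substituons t = pi/8 pour obtenir v = -4.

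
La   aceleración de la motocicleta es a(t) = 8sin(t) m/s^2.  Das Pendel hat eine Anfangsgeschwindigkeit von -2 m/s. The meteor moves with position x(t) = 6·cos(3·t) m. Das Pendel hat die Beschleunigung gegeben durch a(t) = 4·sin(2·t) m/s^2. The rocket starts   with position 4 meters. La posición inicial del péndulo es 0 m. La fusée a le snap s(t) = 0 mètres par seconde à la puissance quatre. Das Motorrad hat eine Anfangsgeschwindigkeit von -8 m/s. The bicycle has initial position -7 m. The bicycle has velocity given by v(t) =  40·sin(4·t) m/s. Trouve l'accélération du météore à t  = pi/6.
En partant de la position x(t) = 6·cos(3·t), nous prenons 2 dérivées. En dérivant la position, nous obtenons la vitesse: v(t) = -18·sin(3·t). En prenant d/dt de v(t), nous trouvons a(t) = -54·cos(3·t). En utilisant a(t) = -54·cos(3·t) et en substituant t = pi/6, nous trouvons a = 0.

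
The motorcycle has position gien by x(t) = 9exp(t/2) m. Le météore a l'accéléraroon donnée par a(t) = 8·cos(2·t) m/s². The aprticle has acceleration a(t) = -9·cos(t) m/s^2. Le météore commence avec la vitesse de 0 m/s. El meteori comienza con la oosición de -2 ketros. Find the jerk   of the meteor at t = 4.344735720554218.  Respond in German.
Um dies zu lösen, müssen wir 1 Ableitung unserer Gleichung für die Beschleunigung a(t) = 8·cos(2·t) nehmen. Durch Ableiten von der Beschleunigung erhalten wir den Ruck: j(t) = -16·sin(2·t). Wir haben den Ruck j(t) = -16·sin(2·t). Durch Einsetzen von t = 4.344735720554218: j(4.344735720554218) = -10.7330321574893.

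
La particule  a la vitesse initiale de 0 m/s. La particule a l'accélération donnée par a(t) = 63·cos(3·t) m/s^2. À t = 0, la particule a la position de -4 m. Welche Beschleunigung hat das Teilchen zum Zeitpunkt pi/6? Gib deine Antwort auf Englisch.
We have acceleration a(t) = 63·cos(3·t). Substituting t = pi/6: a(pi/6) = 0.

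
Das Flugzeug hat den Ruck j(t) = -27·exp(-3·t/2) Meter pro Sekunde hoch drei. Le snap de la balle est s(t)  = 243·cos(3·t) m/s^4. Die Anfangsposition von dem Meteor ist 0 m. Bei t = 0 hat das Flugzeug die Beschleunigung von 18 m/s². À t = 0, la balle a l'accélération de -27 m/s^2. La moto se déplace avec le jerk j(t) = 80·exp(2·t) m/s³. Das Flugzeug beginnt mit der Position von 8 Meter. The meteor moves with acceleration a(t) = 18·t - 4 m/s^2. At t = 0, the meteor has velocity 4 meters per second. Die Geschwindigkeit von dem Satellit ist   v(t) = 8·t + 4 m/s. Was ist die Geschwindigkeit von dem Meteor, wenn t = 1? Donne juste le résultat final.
v(1) = 9.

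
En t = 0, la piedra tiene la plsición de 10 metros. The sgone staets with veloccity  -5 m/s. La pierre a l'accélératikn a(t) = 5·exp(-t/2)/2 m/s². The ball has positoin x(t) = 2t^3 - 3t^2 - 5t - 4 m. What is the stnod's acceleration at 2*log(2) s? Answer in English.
Using a(t) = 5·exp(-t/2)/2 and substituting t = 2*log(2), we find a = 5/4.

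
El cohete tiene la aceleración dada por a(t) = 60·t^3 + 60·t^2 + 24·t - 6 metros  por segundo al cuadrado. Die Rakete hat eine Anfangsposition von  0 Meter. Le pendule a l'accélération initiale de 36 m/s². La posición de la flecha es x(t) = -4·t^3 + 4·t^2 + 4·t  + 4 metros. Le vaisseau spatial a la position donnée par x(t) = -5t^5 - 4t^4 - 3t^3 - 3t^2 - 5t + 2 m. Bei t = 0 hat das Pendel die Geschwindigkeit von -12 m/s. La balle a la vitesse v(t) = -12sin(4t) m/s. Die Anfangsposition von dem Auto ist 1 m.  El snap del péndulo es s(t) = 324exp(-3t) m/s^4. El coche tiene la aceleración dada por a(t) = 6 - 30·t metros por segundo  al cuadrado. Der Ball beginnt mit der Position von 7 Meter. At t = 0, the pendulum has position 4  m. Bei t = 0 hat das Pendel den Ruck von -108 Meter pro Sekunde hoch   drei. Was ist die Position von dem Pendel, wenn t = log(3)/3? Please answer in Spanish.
Debemos encontrar la antiderivada de nuestra ecuación del snap s(t) = 324·exp(-3·t) 4 veces. La integral del snap, con j(0) = -108, da la sacudida: j(t) = -108·exp(-3·t). Tomando ∫j(t)dt y aplicando a(0) = 36, encontramos a(t) = 36·exp(-3·t). La integral de la aceleración es la velocidad. Usando v(0) = -12, obtenemos v(t) = -12·exp(-3·t). Integrando la velocidad y usando la condición inicial x(0) = 4, obtenemos x(t) = 4·exp(-3·t). Tenemos la posición x(t) = 4·exp(-3·t). Sustituyendo t = log(3)/3: x(log(3)/3) = 4/3.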